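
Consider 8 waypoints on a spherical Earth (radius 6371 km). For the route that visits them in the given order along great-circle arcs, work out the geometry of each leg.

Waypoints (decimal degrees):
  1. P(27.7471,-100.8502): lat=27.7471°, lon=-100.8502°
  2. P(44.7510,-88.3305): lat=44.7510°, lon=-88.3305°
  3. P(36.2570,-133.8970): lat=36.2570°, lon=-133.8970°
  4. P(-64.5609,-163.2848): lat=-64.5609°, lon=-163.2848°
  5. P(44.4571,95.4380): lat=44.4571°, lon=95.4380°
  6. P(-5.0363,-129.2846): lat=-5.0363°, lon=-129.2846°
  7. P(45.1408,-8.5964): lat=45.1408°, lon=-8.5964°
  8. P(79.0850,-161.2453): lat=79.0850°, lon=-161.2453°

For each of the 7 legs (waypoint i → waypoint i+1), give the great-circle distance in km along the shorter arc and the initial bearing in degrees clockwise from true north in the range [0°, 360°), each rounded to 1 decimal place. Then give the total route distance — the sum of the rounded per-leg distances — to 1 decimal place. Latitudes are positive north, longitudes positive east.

Leg 1: dist=2193.0 km, bearing=27.1°
Leg 2: dist=3912.6 km, bearing=272.2°
Leg 3: dist=11500.9 km, bearing=192.5°
Leg 4: dist=14880.4 km, bearing=284.0°
Leg 5: dist=13845.9 km, bearing=58.3°
Leg 6: dist=12774.9 km, bearing=42.0°
Leg 7: dist=6086.0 km, bearing=353.9°
Total: 65193.7 km

Leg 1: φ1=0.4842783, φ2=0.7810523, Δφ=0.2967740, Δλ=0.2185100 rad; a=sin²(Δφ/2)+cosφ1·cosφ2·sin²(Δλ/2)=0.0293300900; c=2·atan2(√a, √(1-a))=0.344217451; dist=6371·c=2193.009 ≈ 2193.0 km; running total=2193.0 km
Leg 1 bearing: y=sinΔλ·cosφ2=0.15394797, x=cosφ1·sinφ2-sinφ1·cosφ2·cosΔλ=0.30029879; θ=atan2(y, x)=27.1419° ≈ 27.1°
Leg 2: φ1=0.7810523, φ2=0.6328040, Δφ=-0.1482483, Δλ=-0.7952855 rad; a=sin²(Δφ/2)+cosφ1·cosφ2·sin²(Δλ/2)=0.0913607415; c=2·atan2(√a, √(1-a))=0.614124056; dist=6371·c=3912.584 ≈ 3912.6 km; running total=6105.6 km
Leg 2 bearing: y=sinΔλ·cosφ2=-0.57580105, x=cosφ1·sinφ2-sinφ1·cosφ2·cosΔλ=0.02256060; θ=atan2(y, x)=-87.7562° <0 so +360° → 272.2438° ≈ 272.2°
Leg 3: φ1=0.6328040, φ2=-1.1268003, Δφ=-1.7596043, Δλ=-0.5129139 rad; a=sin²(Δφ/2)+cosφ1·cosφ2·sin²(Δλ/2)=0.6161303732; c=2·atan2(√a, √(1-a))=1.805197675; dist=6371·c=11500.914 ≈ 11500.9 km; running total=17606.5 km
Leg 3 bearing: y=sinΔλ·cosφ2=-0.21078875, x=cosφ1·sinφ2-sinφ1·cosφ2·cosΔλ=-0.94953833; θ=atan2(y, x)=-167.4838° <0 so +360° → 192.5162° ≈ 192.5°
Leg 4: φ1=-1.1268003, φ2=0.7759228, Δφ=1.9027230, Δλ=4.5155647 rad; a=sin²(Δφ/2)+cosφ1·cosφ2·sin²(Δλ/2)=0.8462131873; c=2·atan2(√a, √(1-a))=2.335642988; dist=6371·c=14880.381 ≈ 14880.4 km; running total=32486.9 km
Leg 4 bearing: y=sinΔλ·cosφ2=-0.69999388, x=cosφ1·sinφ2-sinφ1·cosφ2·cosΔλ=0.17479784; θ=atan2(y, x)=-75.9792° <0 so +360° → 284.0208° ≈ 284.0°
Leg 5: φ1=0.7759228, φ2=-0.0879000, Δφ=-0.8638228, Δλ=-3.9221493 rad; a=sin²(Δφ/2)+cosφ1·cosφ2·sin²(Δλ/2)=0.7833393053; c=2·atan2(√a, √(1-a))=2.173265456; dist=6371·c=13845.874 ≈ 13845.9 km; running total=46332.8 km
Leg 5 bearing: y=sinΔλ·cosφ2=0.70095833, x=cosφ1·sinφ2-sinφ1·cosφ2·cosΔλ=0.43305055; θ=atan2(y, x)=58.2923° ≈ 58.3°
Leg 6: φ1=-0.0879000, φ2=0.7878556, Δφ=0.8757556, Δλ=2.1064065 rad; a=sin²(Δφ/2)+cosφ1·cosφ2·sin²(Δλ/2)=0.7104162038; c=2·atan2(√a, √(1-a))=2.005159071; dist=6371·c=12774.868 ≈ 12774.9 km; running total=59107.7 km
Leg 6 bearing: y=sinΔλ·cosφ2=0.60658556, x=cosφ1·sinφ2-sinφ1·cosφ2·cosΔλ=0.67450281; θ=atan2(y, x)=41.9653° ≈ 42.0°
Leg 7: φ1=0.7878556, φ2=1.3802936, Δφ=0.5924381, Δλ=-2.6642259 rad; a=sin²(Δφ/2)+cosφ1·cosφ2·sin²(Δλ/2)=0.2113064748; c=2·atan2(√a, √(1-a))=0.955271570; dist=6371·c=6086.035 ≈ 6086.0 km; running total=65193.7 km
Leg 7 bearing: y=sinΔλ·cosφ2=-0.08699648, x=cosφ1·sinφ2-sinφ1·cosφ2·cosΔλ=0.81182252; θ=atan2(y, x)=-6.1166° <0 so +360° → 353.8834° ≈ 353.9°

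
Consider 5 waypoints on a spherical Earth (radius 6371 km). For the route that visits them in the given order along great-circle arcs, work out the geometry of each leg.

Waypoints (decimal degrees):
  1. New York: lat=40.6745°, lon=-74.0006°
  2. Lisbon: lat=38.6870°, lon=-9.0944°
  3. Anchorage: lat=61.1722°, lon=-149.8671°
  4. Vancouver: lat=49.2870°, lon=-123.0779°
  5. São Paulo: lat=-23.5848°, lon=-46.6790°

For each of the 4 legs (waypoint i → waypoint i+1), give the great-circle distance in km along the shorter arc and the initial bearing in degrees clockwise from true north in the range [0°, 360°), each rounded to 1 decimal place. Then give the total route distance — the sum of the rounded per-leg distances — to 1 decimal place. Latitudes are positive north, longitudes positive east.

Leg 1: φ1=0.7099039, φ2=0.6752155, Δφ=-0.0346884, Δλ=1.1328269 rad; a=sin²(Δφ/2)+cosφ1·cosφ2·sin²(Δλ/2)=0.1707682388; c=2·atan2(√a, √(1-a))=0.852020919; dist=6371·c=5428.225 ≈ 5428.2 km; running total=5428.2 km
Leg 1 bearing: y=sinΔλ·cosφ2=0.70689770, x=cosφ1·sinφ2-sinφ1·cosφ2·cosΔλ=0.25830492; θ=atan2(y, x)=69.9274° ≈ 69.9°
Leg 2: φ1=0.6752155, φ2=1.0676563, Δφ=0.3924408, Δλ=-2.4569471 rad; a=sin²(Δφ/2)+cosφ1·cosφ2·sin²(Δλ/2)=0.3719768502; c=2·atan2(√a, √(1-a))=1.311866397; dist=6371·c=8357.901 ≈ 8357.9 km; running total=13786.1 km
Leg 2 bearing: y=sinΔλ·cosφ2=-0.30492914, x=cosφ1·sinφ2-sinφ1·cosφ2·cosΔλ=0.91731048; θ=atan2(y, x)=-18.3877° <0 so +360° → 341.6123° ≈ 341.6°
Leg 3: φ1=1.0676563, φ2=0.8602204, Δφ=-0.2074359, Δλ=0.4675597 rad; a=sin²(Δφ/2)+cosφ1·cosφ2·sin²(Δλ/2)=0.0275969980; c=2·atan2(√a, √(1-a))=0.333794349; dist=6371·c=2126.604 ≈ 2126.6 km; running total=15912.7 km
Leg 3 bearing: y=sinΔλ·cosφ2=0.29398433, x=cosφ1·sinφ2-sinφ1·cosφ2·cosΔλ=-0.14461961; θ=atan2(y, x)=116.1939° ≈ 116.2°
Leg 4: φ1=0.8602204, φ2=-0.4116324, Δφ=-1.2718528, Δλ=1.3334123 rad; a=sin²(Δφ/2)+cosφ1·cosφ2·sin²(Δλ/2)=0.5813495585; c=2·atan2(√a, √(1-a))=1.734221933; dist=6371·c=11048.728 ≈ 11048.7 km; running total=26961.4 km
Leg 4 bearing: y=sinΔλ·cosφ2=0.89076790, x=cosφ1·sinφ2-sinφ1·cosφ2·cosΔλ=-0.42433660; θ=atan2(y, x)=115.4718° ≈ 115.5°

Leg 1: dist=5428.2 km, bearing=69.9°
Leg 2: dist=8357.9 km, bearing=341.6°
Leg 3: dist=2126.6 km, bearing=116.2°
Leg 4: dist=11048.7 km, bearing=115.5°
Total: 26961.4 km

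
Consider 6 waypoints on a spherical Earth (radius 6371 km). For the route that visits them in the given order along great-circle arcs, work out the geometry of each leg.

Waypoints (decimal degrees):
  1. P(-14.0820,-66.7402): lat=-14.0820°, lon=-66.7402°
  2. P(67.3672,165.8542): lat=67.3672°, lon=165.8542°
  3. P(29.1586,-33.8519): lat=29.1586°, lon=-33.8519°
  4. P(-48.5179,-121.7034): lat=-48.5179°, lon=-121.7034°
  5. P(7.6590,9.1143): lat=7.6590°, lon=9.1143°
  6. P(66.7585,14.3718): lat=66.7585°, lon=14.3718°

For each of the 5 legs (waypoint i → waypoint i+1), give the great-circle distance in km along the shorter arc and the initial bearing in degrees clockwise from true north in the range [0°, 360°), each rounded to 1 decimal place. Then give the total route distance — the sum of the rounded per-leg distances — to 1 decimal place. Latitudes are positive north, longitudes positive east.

Leg 1: dist=12990.7 km, bearing=340.0°
Leg 2: dist=9155.5 km, bearing=17.3°
Leg 3: dist=12240.3 km, bearing=224.8°
Leg 4: dist=13558.5 km, bearing=117.9°
Leg 5: dist=6583.8 km, bearing=2.4°
Total: 54528.8 km

Leg 1: φ1=-0.2457773, φ2=1.1757794, Δφ=1.4215567, Δλ=4.0595381 rad; a=sin²(Δφ/2)+cosφ1·cosφ2·sin²(Δλ/2)=0.7256553094; c=2·atan2(√a, √(1-a))=2.039029821; dist=6371·c=12990.659 ≈ 12990.7 km; running total=12990.7 km
Leg 1 bearing: y=sinΔλ·cosφ2=-0.30568678, x=cosφ1·sinφ2-sinφ1·cosφ2·cosΔλ=0.83837600; θ=atan2(y, x)=-20.0328° <0 so +360° → 339.9672° ≈ 340.0°
Leg 2: φ1=1.1757794, φ2=0.5089136, Δφ=-0.6668659, Δλ=-3.4855290 rad; a=sin²(Δφ/2)+cosφ1·cosφ2·sin²(Δλ/2)=0.4333340588; c=2·atan2(√a, √(1-a))=1.437066201; dist=6371·c=9155.549 ≈ 9155.5 km; running total=22146.2 km
Leg 2 bearing: y=sinΔλ·cosφ2=0.29446418, x=cosφ1·sinφ2-sinφ1·cosφ2·cosΔλ=0.94631573; θ=atan2(y, x)=17.2845° ≈ 17.3°
Leg 3: φ1=0.5089136, φ2=-0.8467971, Δφ=-1.3557107, Δλ=-1.5332979 rad; a=sin²(Δφ/2)+cosφ1·cosφ2·sin²(Δλ/2)=0.6716639818; c=2·atan2(√a, √(1-a))=1.921254284; dist=6371·c=12240.311 ≈ 12240.3 km; running total=34386.5 km
Leg 3 bearing: y=sinΔλ·cosφ2=-0.66192039, x=cosφ1·sinφ2-sinφ1·cosφ2·cosΔλ=-0.66632373; θ=atan2(y, x)=-135.1899° <0 so +360° → 224.8101° ≈ 224.8°
Leg 4: φ1=-0.8467971, φ2=0.1336748, Δφ=0.9804719, Δλ=2.2831996 rad; a=sin²(Δφ/2)+cosφ1·cosφ2·sin²(Δλ/2)=0.7644775583; c=2·atan2(√a, √(1-a))=2.128165189; dist=6371·c=13558.540 ≈ 13558.5 km; running total=47945.0 km
Leg 4 bearing: y=sinΔλ·cosφ2=0.75004168, x=cosφ1·sinφ2-sinφ1·cosφ2·cosΔλ=-0.39704404; θ=atan2(y, x)=117.8951° ≈ 117.9°
Leg 5: φ1=0.1336748, φ2=1.1651556, Δφ=1.0314809, Δλ=0.0917607 rad; a=sin²(Δφ/2)+cosφ1·cosφ2·sin²(Δλ/2)=0.2440482933; c=2·atan2(√a, √(1-a))=1.033397259; dist=6371·c=6583.774 ≈ 6583.8 km; running total=54528.8 km
Leg 5 bearing: y=sinΔλ·cosφ2=0.03615867, x=cosφ1·sinφ2-sinφ1·cosφ2·cosΔλ=0.85828168; θ=atan2(y, x)=2.4124° ≈ 2.4°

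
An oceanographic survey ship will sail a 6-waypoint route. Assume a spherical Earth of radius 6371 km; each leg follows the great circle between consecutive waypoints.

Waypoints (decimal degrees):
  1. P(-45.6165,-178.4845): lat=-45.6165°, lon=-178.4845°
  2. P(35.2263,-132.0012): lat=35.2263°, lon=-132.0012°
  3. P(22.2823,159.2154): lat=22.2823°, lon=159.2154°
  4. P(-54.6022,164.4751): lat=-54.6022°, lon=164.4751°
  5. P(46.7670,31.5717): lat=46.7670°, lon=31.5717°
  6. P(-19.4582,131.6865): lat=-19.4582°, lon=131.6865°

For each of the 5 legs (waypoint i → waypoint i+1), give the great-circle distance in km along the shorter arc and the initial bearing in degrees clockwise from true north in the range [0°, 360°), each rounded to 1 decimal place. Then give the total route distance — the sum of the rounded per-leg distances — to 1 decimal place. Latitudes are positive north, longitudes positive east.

Leg 1: φ1=-0.7961581, φ2=0.6148149, Δφ=1.4109730, Δλ=0.8112866 rad; a=sin²(Δφ/2)+cosφ1·cosφ2·sin²(Δλ/2)=0.5094006285; c=2·atan2(√a, √(1-a))=1.589598692; dist=6371·c=10127.333 ≈ 10127.3 km; running total=10127.3 km
Leg 1 bearing: y=sinΔλ·cosφ2=0.59238005, x=cosφ1·sinφ2-sinφ1·cosφ2·cosΔλ=0.80543925; θ=atan2(y, x)=36.3335° ≈ 36.3°
Leg 2: φ1=0.6148149, φ2=0.3888995, Δφ=-0.2259154, Δλ=5.0826885 rad; a=sin²(Δφ/2)+cosφ1·cosφ2·sin²(Δλ/2)=0.2538711907; c=2·atan2(√a, √(1-a))=1.056114847; dist=6371·c=6728.508 ≈ 6728.5 km; running total=16855.8 km
Leg 2 bearing: y=sinΔλ·cosφ2=-0.86260731, x=cosφ1·sinφ2-sinφ1·cosφ2·cosΔλ=0.11658076; θ=atan2(y, x)=-82.3032° <0 so +360° → 277.6968° ≈ 277.7°
Leg 3: φ1=0.3888995, φ2=-0.9529882, Δφ=-1.3418877, Δλ=0.0917991 rad; a=sin²(Δφ/2)+cosφ1·cosφ2·sin²(Δλ/2)=0.3876710328; c=2·atan2(√a, √(1-a))=1.344204344; dist=6371·c=8563.926 ≈ 8563.9 km; running total=25419.7 km
Leg 3 bearing: y=sinΔλ·cosφ2=0.05309995, x=cosφ1·sinφ2-sinφ1·cosφ2·cosΔλ=-0.97298983; θ=atan2(y, x)=176.8762° ≈ 176.9°
Leg 4: φ1=-0.9529882, φ2=0.8162381, Δφ=1.7692263, Δλ=-2.3196019 rad; a=sin²(Δφ/2)+cosφ1·cosφ2·sin²(Δλ/2)=0.9320010563; c=2·atan2(√a, √(1-a))=2.613961367; dist=6371·c=16653.548 ≈ 16653.5 km; running total=42073.2 km
Leg 4 bearing: y=sinΔλ·cosφ2=-0.50173993, x=cosφ1·sinφ2-sinφ1·cosφ2·cosΔλ=0.04192125; θ=atan2(y, x)=-85.2239° <0 so +360° → 274.7761° ≈ 274.8°
Leg 5: φ1=0.8162381, φ2=-0.3396097, Δφ=-1.1558478, Δλ=1.7473329 rad; a=sin²(Δφ/2)+cosφ1·cosφ2·sin²(Δλ/2)=0.6780629493; c=2·atan2(√a, √(1-a))=1.934915012; dist=6371·c=12327.344 ≈ 12327.3 km; running total=54400.5 km
Leg 5 bearing: y=sinΔλ·cosφ2=0.92823031, x=cosφ1·sinφ2-sinφ1·cosφ2·cosΔλ=-0.10753063; θ=atan2(y, x)=96.6080° ≈ 96.6°

Leg 1: dist=10127.3 km, bearing=36.3°
Leg 2: dist=6728.5 km, bearing=277.7°
Leg 3: dist=8563.9 km, bearing=176.9°
Leg 4: dist=16653.5 km, bearing=274.8°
Leg 5: dist=12327.3 km, bearing=96.6°
Total: 54400.5 km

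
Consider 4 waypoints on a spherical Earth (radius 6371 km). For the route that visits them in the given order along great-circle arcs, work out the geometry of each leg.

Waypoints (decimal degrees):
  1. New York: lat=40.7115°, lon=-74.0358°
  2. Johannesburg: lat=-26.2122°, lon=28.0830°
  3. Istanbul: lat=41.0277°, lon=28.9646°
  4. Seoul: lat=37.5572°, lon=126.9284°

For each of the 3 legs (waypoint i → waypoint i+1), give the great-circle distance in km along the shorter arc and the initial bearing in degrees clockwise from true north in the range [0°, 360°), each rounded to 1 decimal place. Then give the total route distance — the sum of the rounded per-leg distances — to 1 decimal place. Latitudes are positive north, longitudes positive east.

Leg 1: dist=12845.5 km, bearing=103.6°
Leg 2: dist=7477.3 km, bearing=0.7°
Leg 3: dist=7950.7 km, bearing=55.9°
Total: 28273.5 km

Leg 1: φ1=0.7105497, φ2=-0.4574892, Δφ=-1.1680389, Δλ=1.7823093 rad; a=sin²(Δφ/2)+cosφ1·cosφ2·sin²(Δλ/2)=0.7154335458; c=2·atan2(√a, √(1-a))=2.016249740; dist=6371·c=12845.527 ≈ 12845.5 km; running total=12845.5 km
Leg 1 bearing: y=sinΔλ·cosφ2=0.87717050, x=cosφ1·sinφ2-sinφ1·cosφ2·cosΔλ=-0.21195629; θ=atan2(y, x)=103.5844° ≈ 103.6°
Leg 2: φ1=-0.4574892, φ2=0.7160684, Δφ=1.1735576, Δλ=0.0153868 rad; a=sin²(Δφ/2)+cosφ1·cosφ2·sin²(Δλ/2)=0.3066032991; c=2·atan2(√a, √(1-a))=1.173644525; dist=6371·c=7477.289 ≈ 7477.3 km; running total=20322.8 km
Leg 2 bearing: y=sinΔλ·cosφ2=0.01160724, x=cosφ1·sinφ2-sinφ1·cosφ2·cosΔλ=0.92209334; θ=atan2(y, x)=0.7212° ≈ 0.7°
Leg 3: φ1=0.7160684, φ2=0.6554968, Δφ=-0.0605717, Δλ=1.7097909 rad; a=sin²(Δφ/2)+cosφ1·cosφ2·sin²(Δλ/2)=0.3413659040; c=2·atan2(√a, √(1-a))=1.247948866; dist=6371·c=7950.682 ≈ 7950.7 km; running total=28273.5 km
Leg 3 bearing: y=sinΔλ·cosφ2=0.78509981, x=cosφ1·sinφ2-sinφ1·cosφ2·cosΔλ=0.53193908; θ=atan2(y, x)=55.8807° ≈ 55.9°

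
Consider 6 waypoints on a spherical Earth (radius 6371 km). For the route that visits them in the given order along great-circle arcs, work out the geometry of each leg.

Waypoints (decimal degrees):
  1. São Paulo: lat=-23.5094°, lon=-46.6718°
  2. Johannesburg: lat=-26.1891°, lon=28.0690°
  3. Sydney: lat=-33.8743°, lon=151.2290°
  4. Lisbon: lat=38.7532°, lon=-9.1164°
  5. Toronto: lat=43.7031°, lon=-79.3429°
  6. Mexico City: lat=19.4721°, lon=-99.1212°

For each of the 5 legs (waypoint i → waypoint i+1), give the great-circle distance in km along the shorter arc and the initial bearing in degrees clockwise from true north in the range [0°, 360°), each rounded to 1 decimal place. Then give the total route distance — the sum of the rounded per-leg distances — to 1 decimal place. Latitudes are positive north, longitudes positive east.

Leg 1: dist=7437.0 km, bearing=109.7°
Leg 2: dist=11041.2 km, bearing=135.2°
Leg 3: dist=18176.6 km, bearing=292.8°
Leg 4: dist=5720.8 km, bearing=299.6°
Leg 5: dist=3262.9 km, bearing=220.6°
Total: 45638.5 km

Leg 1: φ1=-0.4103164, φ2=-0.4570860, Δφ=-0.0467696, Δλ=1.3044730 rad; a=sin²(Δφ/2)+cosφ1·cosφ2·sin²(Δλ/2)=0.3036933895; c=2·atan2(√a, √(1-a))=1.167325079; dist=6371·c=7437.028 ≈ 7437.0 km; running total=7437.0 km
Leg 1 bearing: y=sinΔλ·cosφ2=0.86570661, x=cosφ1·sinφ2-sinφ1·cosφ2·cosΔλ=-0.31049464; θ=atan2(y, x)=109.7309° ≈ 109.7°
Leg 2: φ1=-0.4570860, φ2=-0.5912181, Δφ=-0.1341320, Δλ=2.1495475 rad; a=sin²(Δφ/2)+cosφ1·cosφ2·sin²(Δλ/2)=0.5807636464; c=2·atan2(√a, √(1-a))=1.733034400; dist=6371·c=11041.162 ≈ 11041.2 km; running total=18478.2 km
Leg 2 bearing: y=sinΔλ·cosφ2=0.69505114, x=cosφ1·sinφ2-sinφ1·cosφ2·cosΔλ=-0.70058036; θ=atan2(y, x)=135.2270° ≈ 135.2°
Leg 3: φ1=-0.5912181, φ2=0.6763709, Δφ=1.2675890, Δλ=-2.7985552 rad; a=sin²(Δφ/2)+cosφ1·cosφ2·sin²(Δλ/2)=0.9793264023; c=2·atan2(√a, √(1-a))=2.853026158; dist=6371·c=18176.630 ≈ 18176.6 km; running total=36654.8 km
Leg 3 bearing: y=sinΔλ·cosφ2=-0.26230173, x=cosφ1·sinφ2-sinφ1·cosφ2·cosΔλ=0.11037484; θ=atan2(y, x)=-67.1790° <0 so +360° → 292.8210° ≈ 292.8°
Leg 4: φ1=0.6763709, φ2=0.7627630, Δφ=0.0863921, Δλ=-1.2256836 rad; a=sin²(Δφ/2)+cosφ1·cosφ2·sin²(Δλ/2)=0.1883894038; c=2·atan2(√a, √(1-a))=0.897941418; dist=6371·c=5720.785 ≈ 5720.8 km; running total=42375.6 km
Leg 4 bearing: y=sinΔλ·cosφ2=-0.68030390, x=cosφ1·sinφ2-sinφ1·cosφ2·cosΔλ=0.38572263; θ=atan2(y, x)=-60.4474° <0 so +360° → 299.5526° ≈ 299.6°
Leg 5: φ1=0.7627630, φ2=0.3398523, Δφ=-0.4229107, Δλ=-0.3451965 rad; a=sin²(Δφ/2)+cosφ1·cosφ2·sin²(Δλ/2)=0.0641544786; c=2·atan2(√a, √(1-a))=0.512153811; dist=6371·c=3262.932 ≈ 3262.9 km; running total=45638.5 km
Leg 5 bearing: y=sinΔλ·cosφ2=-0.31902745, x=cosφ1·sinφ2-sinφ1·cosφ2·cosΔλ=-0.37198953; θ=atan2(y, x)=-139.3828° <0 so +360° → 220.6172° ≈ 220.6°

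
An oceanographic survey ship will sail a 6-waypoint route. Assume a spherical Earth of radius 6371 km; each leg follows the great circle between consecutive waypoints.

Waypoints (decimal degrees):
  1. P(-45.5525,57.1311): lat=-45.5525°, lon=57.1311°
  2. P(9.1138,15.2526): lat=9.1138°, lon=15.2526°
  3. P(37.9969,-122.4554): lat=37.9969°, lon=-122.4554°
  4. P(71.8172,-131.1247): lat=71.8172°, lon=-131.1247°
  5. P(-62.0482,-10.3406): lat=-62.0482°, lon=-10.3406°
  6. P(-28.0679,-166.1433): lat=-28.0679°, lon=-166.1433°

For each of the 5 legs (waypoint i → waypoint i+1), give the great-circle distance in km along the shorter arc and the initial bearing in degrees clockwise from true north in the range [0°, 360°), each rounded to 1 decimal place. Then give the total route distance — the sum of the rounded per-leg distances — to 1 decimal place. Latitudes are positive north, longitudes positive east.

Leg 1: φ1=-0.7950411, φ2=0.1590658, Δφ=0.9541069, Δλ=-0.7309177 rad; a=sin²(Δφ/2)+cosφ1·cosφ2·sin²(Δλ/2)=0.2991380434; c=2·atan2(√a, √(1-a))=1.157397763; dist=6371·c=7373.781 ≈ 7373.8 km; running total=7373.8 km
Leg 1 bearing: y=sinΔλ·cosφ2=-0.65912581, x=cosφ1·sinφ2-sinφ1·cosφ2·cosΔλ=0.63574450; θ=atan2(y, x)=-46.0345° <0 so +360° → 313.9655° ≈ 314.0°
Leg 2: φ1=0.1590658, φ2=0.6631710, Δφ=0.5041052, Δλ=-2.4034580 rad; a=sin²(Δφ/2)+cosφ1·cosφ2·sin²(Δλ/2)=0.7390326407; c=2·atan2(√a, √(1-a))=2.069246977; dist=6371·c=13183.172 ≈ 13183.2 km; running total=20557.0 km
Leg 2 bearing: y=sinΔλ·cosφ2=-0.53028213, x=cosφ1·sinφ2-sinφ1·cosφ2·cosΔλ=0.70018173; θ=atan2(y, x)=-37.1384° <0 so +360° → 322.8616° ≈ 322.9°
Leg 3: φ1=0.6631710, φ2=1.2534466, Δφ=0.5902756, Δλ=-0.1513078 rad; a=sin²(Δφ/2)+cosφ1·cosφ2·sin²(Δλ/2)=0.0860111200; c=2·atan2(√a, √(1-a))=0.595304545; dist=6371·c=3792.685 ≈ 3792.7 km; running total=24349.7 km
Leg 3 bearing: y=sinΔλ·cosφ2=-0.04703561, x=cosφ1·sinφ2-sinφ1·cosφ2·cosΔλ=0.55878482; θ=atan2(y, x)=-4.8115° <0 so +360° → 355.1885° ≈ 355.2°
Leg 4: φ1=1.2534466, φ2=-1.0829454, Δφ=-2.3363920, Δλ=2.1080802 rad; a=sin²(Δφ/2)+cosφ1·cosφ2·sin²(Δλ/2)=0.9570465646; c=2·atan2(√a, √(1-a))=2.724062177; dist=6371·c=17355.000 ≈ 17355.0 km; running total=41704.7 km
Leg 4 bearing: y=sinΔλ·cosφ2=0.40268567, x=cosφ1·sinφ2-sinφ1·cosφ2·cosΔλ=-0.04772839; θ=atan2(y, x)=96.7595° ≈ 96.8°
Leg 5: φ1=-1.0829454, φ2=-0.4898773, Δφ=0.5930681, Δλ=-2.7192701 rad; a=sin²(Δφ/2)+cosφ1·cosφ2·sin²(Δλ/2)=0.4808171956; c=2·atan2(√a, √(1-a))=1.532421300; dist=6371·c=9763.056 ≈ 9763.1 km; running total=51467.8 km
Leg 5 bearing: y=sinΔλ·cosφ2=-0.36167431, x=cosφ1·sinφ2-sinφ1·cosφ2·cosΔλ=-0.93151477; θ=atan2(y, x)=-158.7806° <0 so +360° → 201.2194° ≈ 201.2°

Leg 1: dist=7373.8 km, bearing=314.0°
Leg 2: dist=13183.2 km, bearing=322.9°
Leg 3: dist=3792.7 km, bearing=355.2°
Leg 4: dist=17355.0 km, bearing=96.8°
Leg 5: dist=9763.1 km, bearing=201.2°
Total: 51467.8 km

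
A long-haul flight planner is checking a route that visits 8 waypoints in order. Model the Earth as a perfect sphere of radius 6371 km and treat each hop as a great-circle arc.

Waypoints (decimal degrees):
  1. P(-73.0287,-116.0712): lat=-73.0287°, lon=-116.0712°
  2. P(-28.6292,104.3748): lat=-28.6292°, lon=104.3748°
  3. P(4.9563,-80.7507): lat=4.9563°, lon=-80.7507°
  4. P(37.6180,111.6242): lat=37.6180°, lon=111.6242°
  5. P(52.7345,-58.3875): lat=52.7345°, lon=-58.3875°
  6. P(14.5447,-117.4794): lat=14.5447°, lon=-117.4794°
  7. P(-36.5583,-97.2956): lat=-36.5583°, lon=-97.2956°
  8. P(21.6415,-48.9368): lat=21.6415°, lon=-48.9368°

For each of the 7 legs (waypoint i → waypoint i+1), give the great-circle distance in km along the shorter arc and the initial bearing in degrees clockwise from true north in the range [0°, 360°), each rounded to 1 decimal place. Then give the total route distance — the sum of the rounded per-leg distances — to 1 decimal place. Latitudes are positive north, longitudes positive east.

Leg 1: dist=8310.1 km, bearing=216.2°
Leg 2: dist=17327.8 km, bearing=167.4°
Leg 3: dist=15110.8 km, bearing=345.9°
Leg 4: dist=9922.0 km, bearing=354.0°
Leg 5: dist=6664.9 km, bearing=253.7°
Leg 6: dist=6064.2 km, bearing=160.1°
Leg 7: dist=8223.1 km, bearing=46.3°
Total: 71622.9 km

Leg 1: φ1=-1.2745913, φ2=-0.4996738, Δφ=0.7749175, Δλ=3.8475085 rad; a=sin²(Δφ/2)+cosφ1·cosφ2·sin²(Δλ/2)=0.3683518469; c=2·atan2(√a, √(1-a))=1.304358839; dist=6371·c=8310.070 ≈ 8310.1 km; running total=8310.1 km
Leg 1 bearing: y=sinΔλ·cosφ2=-0.56941652, x=cosφ1·sinφ2-sinφ1·cosφ2·cosΔλ=-0.77874250; θ=atan2(y, x)=-143.8257° <0 so +360° → 216.1743° ≈ 216.2°
Leg 2: φ1=-0.4996738, φ2=0.0865038, Δφ=0.5861776, Δλ=-3.2310495 rad; a=sin²(Δφ/2)+cosφ1·cosφ2·sin²(Δλ/2)=0.9561780027; c=2·atan2(√a, √(1-a))=2.719798791; dist=6371·c=17327.838 ≈ 17327.8 km; running total=25637.9 km
Leg 2 bearing: y=sinΔλ·cosφ2=0.08900354, x=cosφ1·sinφ2-sinφ1·cosφ2·cosΔλ=-0.39960592; θ=atan2(y, x)=167.4436° ≈ 167.4°
Leg 3: φ1=0.0865038, φ2=0.6565580, Δφ=0.5700542, Δλ=3.3575754 rad; a=sin²(Δφ/2)+cosφ1·cosφ2·sin²(Δλ/2)=0.8590330186; c=2·atan2(√a, √(1-a))=2.371815865; dist=6371·c=15110.839 ≈ 15110.8 km; running total=40748.7 km
Leg 3 bearing: y=sinΔλ·cosφ2=-0.16975248, x=cosφ1·sinφ2-sinφ1·cosφ2·cosΔλ=0.67495575; θ=atan2(y, x)=-14.1172° <0 so +360° → 345.8828° ≈ 345.9°
Leg 4: φ1=0.6565580, φ2=0.9203907, Δφ=0.2638327, Δλ=-2.9672639 rad; a=sin²(Δφ/2)+cosφ1·cosφ2·sin²(Δλ/2)=0.4932891023; c=2·atan2(√a, √(1-a))=1.557374128; dist=6371·c=9922.031 ≈ 9922.0 km; running total=50670.7 km
Leg 4 bearing: y=sinΔλ·cosφ2=-0.10502382, x=cosφ1·sinφ2-sinφ1·cosφ2·cosΔλ=0.99437913; θ=atan2(y, x)=-6.0291° <0 so +360° → 353.9709° ≈ 354.0°
Leg 5: φ1=0.9203907, φ2=0.2538529, Δφ=-0.6665378, Δλ=-1.0313482 rad; a=sin²(Δφ/2)+cosφ1·cosφ2·sin²(Δλ/2)=0.2495386629; c=2·atan2(√a, √(1-a))=1.046131811; dist=6371·c=6664.906 ≈ 6664.9 km; running total=57335.6 km
Leg 5 bearing: y=sinΔλ·cosφ2=-0.83049537, x=cosφ1·sinφ2-sinφ1·cosφ2·cosΔλ=-0.24362660; θ=atan2(y, x)=-106.3491° <0 so +360° → 253.6509° ≈ 253.7°
Leg 6: φ1=0.2538529, φ2=-0.6380627, Δφ=-0.8919156, Δλ=0.3522738 rad; a=sin²(Δφ/2)+cosφ1·cosφ2·sin²(Δλ/2)=0.2099120083; c=2·atan2(√a, √(1-a))=0.951851587; dist=6371·c=6064.246 ≈ 6064.2 km; running total=63399.8 km
Leg 6 bearing: y=sinΔλ·cosφ2=0.27714804, x=cosφ1·sinφ2-sinφ1·cosφ2·cosΔλ=-0.76588824; θ=atan2(y, x)=160.1066° ≈ 160.1°
Leg 7: φ1=-0.6380627, φ2=0.3777154, Δφ=1.0157781, Δλ=0.8440203 rad; a=sin²(Δφ/2)+cosφ1·cosφ2·sin²(Δλ/2)=0.3617812788; c=2·atan2(√a, √(1-a))=1.290711217; dist=6371·c=8223.121 ≈ 8223.1 km; running total=71622.9 km
Leg 7 bearing: y=sinΔλ·cosφ2=0.69464157, x=cosφ1·sinφ2-sinφ1·cosφ2·cosΔλ=0.66412004; θ=atan2(y, x)=46.2868° ≈ 46.3°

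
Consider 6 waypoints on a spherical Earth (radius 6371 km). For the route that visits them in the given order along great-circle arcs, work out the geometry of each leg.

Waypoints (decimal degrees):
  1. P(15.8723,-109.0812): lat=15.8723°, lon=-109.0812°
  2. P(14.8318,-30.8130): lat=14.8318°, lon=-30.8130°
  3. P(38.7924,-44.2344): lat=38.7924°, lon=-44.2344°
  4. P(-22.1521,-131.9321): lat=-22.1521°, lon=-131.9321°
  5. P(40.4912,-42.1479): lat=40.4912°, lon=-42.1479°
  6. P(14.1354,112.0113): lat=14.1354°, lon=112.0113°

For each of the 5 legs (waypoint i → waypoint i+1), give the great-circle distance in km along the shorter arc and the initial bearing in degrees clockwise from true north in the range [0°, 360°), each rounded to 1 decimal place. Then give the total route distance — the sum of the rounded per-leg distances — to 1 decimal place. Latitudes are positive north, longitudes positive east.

Leg 1: dist=8338.0 km, bearing=78.5°
Leg 2: dist=2970.7 km, bearing=336.3°
Leg 3: dist=11337.5 km, bearing=251.1°
Leg 4: dist=11566.0 km, bearing=51.6°
Leg 5: dist=13381.4 km, bearing=29.3°
Total: 47593.6 km

Leg 1: φ1=0.2770239, φ2=0.2588637, Δφ=-0.0181602, Δλ=1.3660378 rad; a=sin²(Δφ/2)+cosφ1·cosφ2·sin²(Δλ/2)=0.3704641078; c=2·atan2(√a, √(1-a))=1.308735275; dist=6371·c=8337.952 ≈ 8338.0 km; running total=8338.0 km
Leg 1 bearing: y=sinΔλ·cosφ2=0.94648759, x=cosφ1·sinφ2-sinφ1·cosφ2·cosΔλ=0.19246570; θ=atan2(y, x)=78.5058° ≈ 78.5°
Leg 2: φ1=0.2588637, φ2=0.6770551, Δφ=0.4181914, Δλ=-0.2342476 rad; a=sin²(Δφ/2)+cosφ1·cosφ2·sin²(Δλ/2)=0.0533761984; c=2·atan2(√a, √(1-a))=0.466278330; dist=6371·c=2970.659 ≈ 2970.7 km; running total=11308.7 km
Leg 2 bearing: y=sinΔλ·cosφ2=-0.18091238, x=cosφ1·sinφ2-sinφ1·cosφ2·cosΔλ=0.41155732; θ=atan2(y, x)=-23.7293° <0 so +360° → 336.2707° ≈ 336.3°
Leg 3: φ1=0.6770551, φ2=-0.3866271, Δφ=-1.0636822, Δλ=-1.5306136 rad; a=sin²(Δφ/2)+cosφ1·cosφ2·sin²(Δλ/2)=0.6036163711; c=2·atan2(√a, √(1-a))=1.779541772; dist=6371·c=11337.461 ≈ 11337.5 km; running total=22646.2 km
Leg 3 bearing: y=sinΔλ·cosφ2=-0.92543851, x=cosφ1·sinφ2-sinφ1·cosφ2·cosΔλ=-0.31720365; θ=atan2(y, x)=-108.9197° <0 so +360° → 251.0803° ≈ 251.1°
Leg 4: φ1=-0.3866271, φ2=0.7067048, Δφ=1.0933318, Δλ=1.5670299 rad; a=sin²(Δφ/2)+cosφ1·cosφ2·sin²(Δλ/2)=0.6210940951; c=2·atan2(√a, √(1-a))=1.815416878; dist=6371·c=11566.021 ≈ 11566.0 km; running total=34212.2 km
Leg 4 bearing: y=sinΔλ·cosφ2=0.76050031, x=cosφ1·sinφ2-sinφ1·cosφ2·cosΔλ=0.60248167; θ=atan2(y, x)=51.6131° ≈ 51.6°
Leg 5: φ1=0.7067048, φ2=0.2467093, Δφ=-0.4599955, Δλ=2.6905856 rad; a=sin²(Δφ/2)+cosφ1·cosφ2·sin²(Δλ/2)=0.7525805884; c=2·atan2(√a, √(1-a))=2.100365040; dist=6371·c=13381.426 ≈ 13381.4 km; running total=47593.6 km
Leg 5 bearing: y=sinΔλ·cosφ2=0.42267447, x=cosφ1·sinφ2-sinφ1·cosφ2·cosΔλ=0.75243503; θ=atan2(y, x)=29.3248° ≈ 29.3°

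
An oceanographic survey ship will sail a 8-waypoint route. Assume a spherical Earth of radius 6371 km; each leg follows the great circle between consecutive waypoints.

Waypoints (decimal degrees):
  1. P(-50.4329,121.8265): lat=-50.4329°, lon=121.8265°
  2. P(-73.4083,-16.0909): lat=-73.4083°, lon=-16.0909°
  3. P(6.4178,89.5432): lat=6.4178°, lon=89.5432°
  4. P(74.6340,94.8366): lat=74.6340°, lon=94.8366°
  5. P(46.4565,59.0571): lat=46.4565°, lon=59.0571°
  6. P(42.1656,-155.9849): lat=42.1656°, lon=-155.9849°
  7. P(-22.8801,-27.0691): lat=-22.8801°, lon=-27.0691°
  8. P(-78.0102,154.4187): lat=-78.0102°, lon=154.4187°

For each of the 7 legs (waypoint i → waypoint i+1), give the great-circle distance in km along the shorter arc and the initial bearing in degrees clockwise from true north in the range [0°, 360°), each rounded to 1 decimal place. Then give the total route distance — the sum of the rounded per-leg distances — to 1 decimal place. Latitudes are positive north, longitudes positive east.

Leg 1: dist=5877.6 km, bearing=193.9°
Leg 2: dist=11183.9 km, bearing=103.2°
Leg 3: dist=7593.0 km, bearing=1.5°
Leg 4: dist=3570.4 km, bearing=229.3°
Leg 5: dist=9570.7 km, bearing=25.3°
Leg 6: dist=14858.7 km, bearing=82.0°
Leg 7: dist=8796.2 km, bearing=180.3°
Total: 61450.5 km

Leg 1: φ1=-0.8802202, φ2=-1.2812165, Δφ=-0.4009964, Δλ=-2.4071127 rad; a=sin²(Δφ/2)+cosφ1·cosφ2·sin²(Δλ/2)=0.1981060311; c=2·atan2(√a, √(1-a))=0.922551841; dist=6371·c=5877.578 ≈ 5877.6 km; running total=5877.6 km
Leg 1 bearing: y=sinΔλ·cosφ2=-0.19137566, x=cosφ1·sinφ2-sinφ1·cosφ2·cosΔλ=-0.77383169; θ=atan2(y, x)=-166.1090° <0 so +360° → 193.8910° ≈ 193.9°
Leg 2: φ1=-1.2812165, φ2=0.1120117, Δφ=1.3932283, Δλ=1.8436628 rad; a=sin²(Δφ/2)+cosφ1·cosφ2·sin²(Δλ/2)=0.5917975166; c=2·atan2(√a, √(1-a))=1.755438736; dist=6371·c=11183.900 ≈ 11183.9 km; running total=17061.5 km
Leg 2 bearing: y=sinΔλ·cosφ2=0.95696744, x=cosφ1·sinφ2-sinφ1·cosφ2·cosΔλ=-0.22473579; θ=atan2(y, x)=103.2160° ≈ 103.2°
Leg 3: φ1=0.1120117, φ2=1.3026090, Δφ=1.1905973, Δλ=0.0923873 rad; a=sin²(Δφ/2)+cosφ1·cosφ2·sin²(Δλ/2)=0.3150088446; c=2·atan2(√a, √(1-a))=1.191806347; dist=6371·c=7592.998 ≈ 7593.0 km; running total=24654.5 km
Leg 3 bearing: y=sinΔλ·cosφ2=0.02444633, x=cosφ1·sinφ2-sinφ1·cosφ2·cosΔλ=0.92871711; θ=atan2(y, x)=1.5078° ≈ 1.5°
Leg 4: φ1=1.3026090, φ2=0.8108189, Δφ=-0.4917901, Δλ=-0.6244701 rad; a=sin²(Δφ/2)+cosφ1·cosφ2·sin²(Δλ/2)=0.0764814613; c=2·atan2(√a, √(1-a))=0.560410331; dist=6371·c=3570.374 ≈ 3570.4 km; running total=28224.9 km
Leg 4 bearing: y=sinΔλ·cosφ2=-0.40278038, x=cosφ1·sinφ2-sinφ1·cosφ2·cosΔλ=-0.34683736; θ=atan2(y, x)=-130.7320° <0 so +360° → 229.2680° ≈ 229.3°
Leg 5: φ1=0.8108189, φ2=0.7359286, Δφ=-0.0748903, Δλ=-3.7531909 rad; a=sin²(Δφ/2)+cosφ1·cosφ2·sin²(Δλ/2)=0.4657434298; c=2·atan2(√a, √(1-a))=1.502229472; dist=6371·c=9570.704 ≈ 9570.7 km; running total=37795.6 km
Leg 5 bearing: y=sinΔλ·cosφ2=0.42558426, x=cosφ1·sinφ2-sinφ1·cosφ2·cosΔλ=0.90232144; θ=atan2(y, x)=25.2511° ≈ 25.3°
Leg 6: φ1=0.7359286, φ2=-0.3993331, Δφ=-1.1352616, Δλ=2.2500052 rad; a=sin²(Δφ/2)+cosφ1·cosφ2·sin²(Δλ/2)=0.8449854162; c=2·atan2(√a, √(1-a))=2.332245083; dist=6371·c=14858.733 ≈ 14858.7 km; running total=52654.3 km
Leg 6 bearing: y=sinΔλ·cosφ2=0.71685180, x=cosφ1·sinφ2-sinφ1·cosφ2·cosΔλ=0.10031826; θ=atan2(y, x)=82.0336° ≈ 82.0°
Leg 7: φ1=-0.3993331, φ2=-1.3615348, Δφ=-0.9622018, Δλ=3.1675597 rad; a=sin²(Δφ/2)+cosφ1·cosφ2·sin²(Δλ/2)=0.4055031396; c=2·atan2(√a, √(1-a))=1.380659028; dist=6371·c=8796.179 ≈ 8796.2 km; running total=61450.5 km
Leg 7 bearing: y=sinΔλ·cosφ2=-0.00539372, x=cosφ1·sinφ2-sinφ1·cosφ2·cosΔλ=-0.98196348; θ=atan2(y, x)=-179.6853° <0 so +360° → 180.3147° ≈ 180.3°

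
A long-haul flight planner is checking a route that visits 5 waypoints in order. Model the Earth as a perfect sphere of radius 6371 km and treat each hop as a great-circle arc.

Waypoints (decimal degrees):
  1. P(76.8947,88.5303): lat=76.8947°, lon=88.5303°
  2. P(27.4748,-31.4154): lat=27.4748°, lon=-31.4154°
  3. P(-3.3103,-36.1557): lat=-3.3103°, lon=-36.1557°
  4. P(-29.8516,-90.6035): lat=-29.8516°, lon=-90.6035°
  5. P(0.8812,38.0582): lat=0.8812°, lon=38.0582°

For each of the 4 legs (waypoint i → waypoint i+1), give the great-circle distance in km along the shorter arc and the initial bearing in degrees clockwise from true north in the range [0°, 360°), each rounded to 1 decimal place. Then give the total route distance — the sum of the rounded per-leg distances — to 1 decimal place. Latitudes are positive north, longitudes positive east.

Leg 1: dist=7736.8 km, bearing=304.9°
Leg 2: dist=3460.7 km, bearing=189.2°
Leg 3: dist=6432.2 km, bearing=236.5°
Leg 4: dist=13713.4 km, bearing=110.9°
Total: 31343.1 km

Leg 1: φ1=1.3420657, φ2=0.4795257, Δφ=-0.8625400, Δλ=-2.0934474 rad; a=sin²(Δφ/2)+cosφ1·cosφ2·sin²(Δλ/2)=0.3255382713; c=2·atan2(√a, √(1-a))=1.214374209; dist=6371·c=7736.778 ≈ 7736.8 km; running total=7736.8 km
Leg 1 bearing: y=sinΔλ·cosφ2=-0.76876979, x=cosφ1·sinφ2-sinφ1·cosφ2·cosΔλ=0.53595283; θ=atan2(y, x)=-55.1175° <0 so +360° → 304.8825° ≈ 304.9°
Leg 2: φ1=0.4795257, φ2=-0.0577756, Δφ=-0.5373014, Δλ=-0.0827338 rad; a=sin²(Δφ/2)+cosφ1·cosφ2·sin²(Δλ/2)=0.0719683090; c=2·atan2(√a, √(1-a))=0.543191634; dist=6371·c=3460.674 ≈ 3460.7 km; running total=11197.5 km
Leg 2 bearing: y=sinΔλ·cosφ2=-0.08250160, x=cosφ1·sinφ2-sinφ1·cosφ2·cosΔλ=-0.51024403; θ=atan2(y, x)=-170.8153° <0 so +360° → 189.1847° ≈ 189.2°
Leg 3: φ1=-0.0577756, φ2=-0.5210087, Δφ=-0.4632331, Δλ=-0.9502934 rad; a=sin²(Δφ/2)+cosφ1·cosφ2·sin²(Δλ/2)=0.2339011857; c=2·atan2(√a, √(1-a))=1.009602106; dist=6371·c=6432.175 ≈ 6432.2 km; running total=17629.7 km
Leg 3 bearing: y=sinΔλ·cosφ2=-0.70563751, x=cosφ1·sinφ2-sinφ1·cosφ2·cosΔλ=-0.46780486; θ=atan2(y, x)=-123.5425° <0 so +360° → 236.4575° ≈ 236.5°
Leg 4: φ1=-0.5210087, φ2=0.0153798, Δφ=0.5363885, Δλ=2.2455703 rad; a=sin²(Δφ/2)+cosφ1·cosφ2·sin²(Δλ/2)=0.7747111709; c=2·atan2(√a, √(1-a))=2.152469052; dist=6371·c=13713.380 ≈ 13713.4 km; running total=31343.1 km
Leg 4 bearing: y=sinΔλ·cosφ2=0.78075583, x=cosφ1·sinφ2-sinφ1·cosφ2·cosΔλ=-0.29758262; θ=atan2(y, x)=110.8642° ≈ 110.9°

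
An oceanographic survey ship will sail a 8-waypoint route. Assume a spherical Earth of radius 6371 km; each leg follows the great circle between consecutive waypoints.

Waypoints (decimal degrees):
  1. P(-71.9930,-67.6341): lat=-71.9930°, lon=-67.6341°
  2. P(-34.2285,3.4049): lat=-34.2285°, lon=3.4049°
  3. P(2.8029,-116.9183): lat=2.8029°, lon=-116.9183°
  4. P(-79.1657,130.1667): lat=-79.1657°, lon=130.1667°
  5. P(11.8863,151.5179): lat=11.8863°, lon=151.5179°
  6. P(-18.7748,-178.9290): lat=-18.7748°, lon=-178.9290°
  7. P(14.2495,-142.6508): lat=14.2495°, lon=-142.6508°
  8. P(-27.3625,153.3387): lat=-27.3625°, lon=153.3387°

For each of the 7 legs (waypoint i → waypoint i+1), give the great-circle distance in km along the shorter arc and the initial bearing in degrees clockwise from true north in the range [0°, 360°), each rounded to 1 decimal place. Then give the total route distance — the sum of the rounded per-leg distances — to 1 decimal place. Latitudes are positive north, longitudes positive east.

Leg 1: φ1=-1.2565149, φ2=-0.5974000, Δφ=0.6591149, Δλ=1.2398644 rad; a=sin²(Δφ/2)+cosφ1·cosφ2·sin²(Δλ/2)=0.1910045057; c=2·atan2(√a, √(1-a))=0.904611590; dist=6371·c=5763.280 ≈ 5763.3 km; running total=5763.3 km
Leg 1 bearing: y=sinΔλ·cosφ2=0.78193864, x=cosφ1·sinφ2-sinφ1·cosφ2·cosΔλ=0.08160336; θ=atan2(y, x)=84.0422° ≈ 84.0°
Leg 2: φ1=-0.5974000, φ2=0.0489198, Δφ=0.6463199, Δλ=-2.1000360 rad; a=sin²(Δφ/2)+cosφ1·cosφ2·sin²(Δλ/2)=0.7222198426; c=2·atan2(√a, √(1-a))=2.031345006; dist=6371·c=12941.699 ≈ 12941.7 km; running total=18705.0 km
Leg 2 bearing: y=sinΔλ·cosφ2=-0.86215852, x=cosφ1·sinφ2-sinφ1·cosφ2·cosΔλ=-0.24322017; θ=atan2(y, x)=-105.7541° <0 so +360° → 254.2459° ≈ 254.2°
Leg 3: φ1=0.0489198, φ2=-1.3817021, Δφ=-1.4306220, Δλ=4.3124468 rad; a=sin²(Δφ/2)+cosφ1·cosφ2·sin²(Δλ/2)=0.5605649040; c=2·atan2(√a, √(1-a))=1.692224319; dist=6371·c=10781.161 ≈ 10781.2 km; running total=29486.2 km
Leg 3 bearing: y=sinΔλ·cosφ2=-0.17313544, x=cosφ1·sinφ2-sinφ1·cosφ2·cosΔλ=-0.97742094; θ=atan2(y, x)=-169.9551° <0 so +360° → 190.0449° ≈ 190.0°
Leg 4: φ1=-1.3817021, φ2=0.2074551, Δφ=1.5891572, Δλ=0.3726487 rad; a=sin²(Δφ/2)+cosφ1·cosφ2·sin²(Δλ/2)=0.5154921254; c=2·atan2(√a, √(1-a))=1.601785537; dist=6371·c=10204.976 ≈ 10205.0 km; running total=39691.2 km
Leg 4 bearing: y=sinΔλ·cosφ2=0.35627707, x=cosφ1·sinφ2-sinφ1·cosφ2·cosΔλ=0.93386649; θ=atan2(y, x)=20.8822° ≈ 20.9°
Leg 5: φ1=0.2074551, φ2=-0.3276821, Δφ=-0.5351371, Δλ=-5.7673864 rad; a=sin²(Δφ/2)+cosφ1·cosφ2·sin²(Δλ/2)=0.1301693122; c=2·atan2(√a, √(1-a))=0.738229280; dist=6371·c=4703.259 ≈ 4703.3 km; running total=44394.5 km
Leg 5 bearing: y=sinΔλ·cosφ2=0.46698565, x=cosφ1·sinφ2-sinφ1·cosφ2·cosΔλ=-0.48458792; θ=atan2(y, x)=136.0597° ≈ 136.1°
Leg 6: φ1=-0.3276821, φ2=0.2487007, Δφ=0.5763828, Δλ=0.6331740 rad; a=sin²(Δφ/2)+cosφ1·cosφ2·sin²(Δλ/2)=0.1697229515; c=2·atan2(√a, √(1-a))=0.849239775; dist=6371·c=5410.507 ≈ 5410.5 km; running total=49805.0 km
Leg 6 bearing: y=sinΔλ·cosφ2=0.57350150, x=cosφ1·sinφ2-sinφ1·cosφ2·cosΔλ=0.48452484; θ=atan2(y, x)=49.8071° ≈ 49.8°
Leg 7: φ1=0.2487007, φ2=-0.4775657, Δφ=-0.7262664, Δλ=5.1659913 rad; a=sin²(Δφ/2)+cosφ1·cosφ2·sin²(Δλ/2)=0.3679641310; c=2·atan2(√a, √(1-a))=1.303554957; dist=6371·c=8304.949 ≈ 8304.9 km; running total=58109.9 km
Leg 7 bearing: y=sinΔλ·cosφ2=-0.79830506, x=cosφ1·sinφ2-sinφ1·cosφ2·cosΔλ=-0.54127178; θ=atan2(y, x)=-124.1383° <0 so +360° → 235.8617° ≈ 235.9°

Leg 1: dist=5763.3 km, bearing=84.0°
Leg 2: dist=12941.7 km, bearing=254.2°
Leg 3: dist=10781.2 km, bearing=190.0°
Leg 4: dist=10205.0 km, bearing=20.9°
Leg 5: dist=4703.3 km, bearing=136.1°
Leg 6: dist=5410.5 km, bearing=49.8°
Leg 7: dist=8304.9 km, bearing=235.9°
Total: 58109.9 km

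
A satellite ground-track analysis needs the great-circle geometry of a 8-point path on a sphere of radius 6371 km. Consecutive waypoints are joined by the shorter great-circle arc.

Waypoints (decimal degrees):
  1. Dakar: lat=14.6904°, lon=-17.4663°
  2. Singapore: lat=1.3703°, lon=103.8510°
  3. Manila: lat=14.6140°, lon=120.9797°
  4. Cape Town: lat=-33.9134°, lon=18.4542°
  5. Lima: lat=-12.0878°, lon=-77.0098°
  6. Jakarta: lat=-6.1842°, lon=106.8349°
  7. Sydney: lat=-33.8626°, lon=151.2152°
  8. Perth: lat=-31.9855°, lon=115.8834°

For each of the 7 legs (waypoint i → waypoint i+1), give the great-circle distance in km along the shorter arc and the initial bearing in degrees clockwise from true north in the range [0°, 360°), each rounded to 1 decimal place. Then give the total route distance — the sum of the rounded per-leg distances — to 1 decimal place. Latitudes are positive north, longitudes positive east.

Leg 1: φ1=0.2563958, φ2=0.0239162, Δφ=-0.2324796, Δλ=2.1173863 rad; a=sin²(Δφ/2)+cosφ1·cosφ2·sin²(Δλ/2)=0.7482887179; c=2·atan2(√a, √(1-a))=2.090447554; dist=6371·c=13318.241 ≈ 13318.2 km; running total=13318.2 km
Leg 1 bearing: y=sinΔλ·cosφ2=0.85405761, x=cosφ1·sinφ2-sinφ1·cosφ2·cosΔλ=0.15490785; θ=atan2(y, x)=79.7195° ≈ 79.7°
Leg 2: φ1=0.0239162, φ2=0.2550624, Δφ=0.2311462, Δλ=0.2989522 rad; a=sin²(Δφ/2)+cosφ1·cosφ2·sin²(Δλ/2)=0.0347513454; c=2·atan2(√a, √(1-a))=0.375028155; dist=6371·c=2389.304 ≈ 2389.3 km; running total=15707.5 km
Leg 2 bearing: y=sinΔλ·cosφ2=0.28499064, x=cosφ1·sinφ2-sinφ1·cosφ2·cosΔλ=0.23011973; θ=atan2(y, x)=51.0804° ≈ 51.1°
Leg 3: φ1=0.2550624, φ2=-0.5919005, Δφ=-0.8469629, Δλ=-1.7894075 rad; a=sin²(Δφ/2)+cosφ1·cosφ2·sin²(Δλ/2)=0.6574641937; c=2·atan2(√a, √(1-a))=1.891177528; dist=6371·c=12048.692 ≈ 12048.7 km; running total=27756.2 km
Leg 3 bearing: y=sinΔλ·cosφ2=-0.81013029, x=cosφ1·sinφ2-sinφ1·cosφ2·cosΔλ=-0.49447854; θ=atan2(y, x)=-121.3986° <0 so +360° → 238.6014° ≈ 238.6°
Leg 4: φ1=-0.5919005, φ2=-0.2109719, Δφ=0.3809286, Δλ=-1.6661611 rad; a=sin²(Δφ/2)+cosφ1·cosφ2·sin²(Δλ/2)=0.4802156365; c=2·atan2(√a, √(1-a))=1.531217267; dist=6371·c=9755.385 ≈ 9755.4 km; running total=37511.6 km
Leg 4 bearing: y=sinΔλ·cosφ2=-0.97338482, x=cosφ1·sinφ2-sinφ1·cosφ2·cosΔλ=-0.22573505; θ=atan2(y, x)=-103.0565° <0 so +360° → 256.9435° ≈ 256.9°
Leg 5: φ1=-0.2109719, φ2=-0.1079347, Δφ=0.1030373, Δλ=3.2086953 rad; a=sin²(Δφ/2)+cosφ1·cosφ2·sin²(Δλ/2)=0.9736954878; c=2·atan2(√a, √(1-a))=2.815780155; dist=6371·c=17939.335 ≈ 17939.3 km; running total=55450.9 km
Leg 5 bearing: y=sinΔλ·cosφ2=-0.06666213, x=cosφ1·sinφ2-sinφ1·cosφ2·cosΔλ=-0.31305990; θ=atan2(y, x)=-167.9791° <0 so +360° → 192.0209° ≈ 192.0°
Leg 6: φ1=-0.1079347, φ2=-0.5910139, Δφ=-0.4830792, Δλ=0.7745824 rad; a=sin²(Δφ/2)+cosφ1·cosφ2·sin²(Δλ/2)=0.1749739966; c=2·atan2(√a, √(1-a))=0.863143452; dist=6371·c=5499.087 ≈ 5499.1 km; running total=60950.0 km
Leg 6 bearing: y=sinΔλ·cosφ2=0.58077975, x=cosφ1·sinφ2-sinφ1·cosφ2·cosΔλ=-0.49002783; θ=atan2(y, x)=130.1557° ≈ 130.2°
Leg 7: φ1=-0.5910139, φ2=-0.5582523, Δφ=0.0327616, Δλ=-0.6166562 rad; a=sin²(Δφ/2)+cosφ1·cosφ2·sin²(Δλ/2)=0.0651293857; c=2·atan2(√a, √(1-a))=0.516118600; dist=6371·c=3288.192 ≈ 3288.2 km; running total=64238.2 km
Leg 7 bearing: y=sinΔλ·cosφ2=-0.49051266, x=cosφ1·sinφ2-sinφ1·cosφ2·cosΔλ=-0.05429110; θ=atan2(y, x)=-96.3159° <0 so +360° → 263.6841° ≈ 263.7°

Leg 1: dist=13318.2 km, bearing=79.7°
Leg 2: dist=2389.3 km, bearing=51.1°
Leg 3: dist=12048.7 km, bearing=238.6°
Leg 4: dist=9755.4 km, bearing=256.9°
Leg 5: dist=17939.3 km, bearing=192.0°
Leg 6: dist=5499.1 km, bearing=130.2°
Leg 7: dist=3288.2 km, bearing=263.7°
Total: 64238.2 km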